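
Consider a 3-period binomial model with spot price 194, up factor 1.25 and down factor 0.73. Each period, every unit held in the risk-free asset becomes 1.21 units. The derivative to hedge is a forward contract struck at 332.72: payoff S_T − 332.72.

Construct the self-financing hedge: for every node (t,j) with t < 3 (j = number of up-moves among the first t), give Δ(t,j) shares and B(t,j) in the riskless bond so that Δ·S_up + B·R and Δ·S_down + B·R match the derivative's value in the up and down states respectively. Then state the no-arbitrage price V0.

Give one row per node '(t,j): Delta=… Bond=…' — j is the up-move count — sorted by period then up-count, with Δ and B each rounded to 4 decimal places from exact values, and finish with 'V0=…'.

(0,0): Delta=1.0000 Bond=-187.8118
(1,0): Delta=1.0000 Bond=-227.2522
(1,1): Delta=1.0000 Bond=-227.2522
(2,0): Delta=1.0000 Bond=-274.9752
(2,1): Delta=1.0000 Bond=-274.9752
(2,2): Delta=1.0000 Bond=-274.9752
V0=6.1882

Since d<R<u, set p* = (R−d)/(u−d) = 0.9231; price each node as the discounted p*-expectation of its children.
Terminal values V(3,·): V(3,0)=-257.2507, V(3,1)=-203.4918, V(3,2)=-111.4388, V(3,3)=46.1862
Node (2,0) S=103.3826: V=(p*·-203.4918+(1−p*)·-257.2507)/1.21=-171.5926; Δ=(-203.4918−-257.2507)/(129.2282−75.4693)=1.0000; B=V−Δ·S=-274.9752
Node (2,1) S=177.0250: V=(p*·-111.4388+(1−p*)·-203.4918)/1.21=-97.9502; Δ=(-111.4388−-203.4918)/(221.2812−129.2283)=1.0000; B=V−Δ·S=-274.9752
Node (2,2) S=303.1250: V=(p*·46.1862+(1−p*)·-111.4388)/1.21=28.1498; Δ=(46.1862−-111.4388)/(378.9062−221.2812)=1.0000; B=V−Δ·S=-274.9752
Node (1,0) S=141.6200: V=(p*·-97.9502+(1−p*)·-171.5926)/1.21=-85.6322; Δ=(-97.9502−-171.5926)/(177.0250−103.3826)=1.0000; B=V−Δ·S=-227.2522
Node (1,1) S=242.5000: V=(p*·28.1498+(1−p*)·-97.9502)/1.21=15.2478; Δ=(28.1498−-97.9502)/(303.1250−177.0250)=1.0000; B=V−Δ·S=-227.2522
Node (0,0) S=194.0000: V=(p*·15.2478+(1−p*)·-85.6322)/1.21=6.1882; Δ=(15.2478−-85.6322)/(242.5000−141.6200)=1.0000; B=V−Δ·S=-187.8118
Root portfolio cost Δ·194+B reproduces V0=6.1882.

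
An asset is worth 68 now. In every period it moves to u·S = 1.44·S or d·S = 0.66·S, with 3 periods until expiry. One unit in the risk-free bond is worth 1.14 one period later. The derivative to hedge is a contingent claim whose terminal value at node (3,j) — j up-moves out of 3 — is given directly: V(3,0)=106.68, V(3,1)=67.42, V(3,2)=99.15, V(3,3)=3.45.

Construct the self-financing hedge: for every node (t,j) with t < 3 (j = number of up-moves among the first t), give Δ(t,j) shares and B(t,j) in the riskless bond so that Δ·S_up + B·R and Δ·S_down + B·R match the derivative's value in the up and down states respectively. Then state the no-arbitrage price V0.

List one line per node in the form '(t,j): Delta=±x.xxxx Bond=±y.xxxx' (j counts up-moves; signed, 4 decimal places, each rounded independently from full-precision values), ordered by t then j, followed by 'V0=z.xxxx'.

The replicating-portfolio and risk-neutral prices coincide; use p* = (1.14−0.66)/(1.44−0.66) = 0.6154 for the latter.
Terminal values V(3,·): V(3,0)=106.6800, V(3,1)=67.4200, V(3,2)=99.1500, V(3,3)=3.4500
Node (2,0) S=29.6208: V=(p*·67.4200+(1−p*)·106.6800)/1.14=72.3860; Δ=(67.4200−106.6800)/(42.6540−19.5497)=-1.6993; B=V−Δ·S=122.7193
Node (2,1) S=64.6272: V=(p*·99.1500+(1−p*)·67.4200)/1.14=76.2686; Δ=(99.1500−67.4200)/(93.0632−42.6540)=0.6294; B=V−Δ·S=35.5891
Node (2,2) S=141.0048: V=(p*·3.4500+(1−p*)·99.1500)/1.14=35.3138; Δ=(3.4500−99.1500)/(203.0469−93.0632)=-0.8701; B=V−Δ·S=158.0061
Node (1,0) S=44.8800: V=(p*·76.2686+(1−p*)·72.3860)/1.14=65.5923; Δ=(76.2686−72.3860)/(64.6272−29.6208)=0.1109; B=V−Δ·S=60.6146
Node (1,1) S=97.9200: V=(p*·35.3138+(1−p*)·76.2686)/1.14=44.7944; Δ=(35.3138−76.2686)/(141.0048−64.6272)=-0.5362; B=V−Δ·S=97.3005
Node (0,0) S=68.0000: V=(p*·44.7944+(1−p*)·65.5923)/1.14=46.3102; Δ=(44.7944−65.5923)/(97.9200−44.8800)=-0.3921; B=V−Δ·S=72.9742
Each (Δ,B) replicates both successor values, so the strategy is self-financing and V0 is arbitrage-free.

(0,0): Delta=-0.3921 Bond=72.9742
(1,0): Delta=0.1109 Bond=60.6146
(1,1): Delta=-0.5362 Bond=97.3005
(2,0): Delta=-1.6993 Bond=122.7193
(2,1): Delta=0.6294 Bond=35.5891
(2,2): Delta=-0.8701 Bond=158.0061
V0=46.3102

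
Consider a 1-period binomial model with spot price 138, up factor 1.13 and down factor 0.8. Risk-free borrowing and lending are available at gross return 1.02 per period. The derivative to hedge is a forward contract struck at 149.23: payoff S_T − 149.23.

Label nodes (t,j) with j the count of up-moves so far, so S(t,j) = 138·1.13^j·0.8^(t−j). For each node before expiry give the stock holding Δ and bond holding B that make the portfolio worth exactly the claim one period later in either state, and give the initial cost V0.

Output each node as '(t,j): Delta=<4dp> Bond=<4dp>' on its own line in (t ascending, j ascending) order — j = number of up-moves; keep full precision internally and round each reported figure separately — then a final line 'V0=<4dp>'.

Risk-neutral probability p* = (R−d)/(u−d) = (1.02−0.8)/(1.13−0.8) = 0.6667.
Terminal payoffs: V(1,0)=-38.8300, V(1,1)=6.7100
  t=0,j=0: stock 138.0000 → up 155.9400 (V=6.7100), down 110.4000 (V=-38.8300). Price -8.3039; hedge Δ=1.0000, bond B=-146.3039.
The time-0 hedge costs -8.3039, which is the no-arbitrage price.

(0,0): Delta=1.0000 Bond=-146.3039
V0=-8.3039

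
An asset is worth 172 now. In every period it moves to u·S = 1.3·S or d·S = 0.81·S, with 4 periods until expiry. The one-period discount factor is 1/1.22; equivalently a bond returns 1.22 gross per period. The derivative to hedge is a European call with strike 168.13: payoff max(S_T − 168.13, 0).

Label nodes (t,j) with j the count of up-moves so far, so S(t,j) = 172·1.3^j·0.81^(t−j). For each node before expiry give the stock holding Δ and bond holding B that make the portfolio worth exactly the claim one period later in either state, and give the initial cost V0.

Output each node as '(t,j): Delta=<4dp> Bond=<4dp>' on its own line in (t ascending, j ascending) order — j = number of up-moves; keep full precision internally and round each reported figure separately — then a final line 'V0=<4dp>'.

Under the risk-neutral measure, an up-move has probability p* = (R−d)/(u−d) = 0.8367 and values discount at R = 1.22.
At expiry t=4: V(4,0)=0.0000, V(4,1)=0.0000, V(4,2)=22.5851, V(4,3)=137.9560, V(4,4)=323.1192
(3,0): S=91.4079. Δ = (V_up−V_dn)/(S_up−S_dn) = (0.0000−0.0000)/(118.8302−74.0404) = 0.0000. V = [p*·0.0000 + (1−p*)·0.0000]/1.22 = 0.0000. B = V − Δ·S = 0.0000.
(3,1): S=146.7040. Δ = (V_up−V_dn)/(S_up−S_dn) = (22.5851−0.0000)/(190.7151−118.8302) = 0.3142. V = [p*·22.5851 + (1−p*)·0.0000]/1.22 = 15.4900. B = V − Δ·S = -30.6022.
(3,2): S=235.4508. Δ = (V_up−V_dn)/(S_up−S_dn) = (137.9560−22.5851)/(306.0860−190.7151) = 1.0000. V = [p*·137.9560 + (1−p*)·22.5851]/1.22 = 97.6393. B = V − Δ·S = -137.8115.
(3,3): S=377.8840. Δ = (V_up−V_dn)/(S_up−S_dn) = (323.1192−137.9560)/(491.2492−306.0860) = 1.0000. V = [p*·323.1192 + (1−p*)·137.9560]/1.22 = 240.0725. B = V − Δ·S = -137.8115.
(2,0): S=112.8492. Δ = (V_up−V_dn)/(S_up−S_dn) = (15.4900−0.0000)/(146.7040−91.4079) = 0.2801. V = [p*·15.4900 + (1−p*)·0.0000]/1.22 = 10.6238. B = V − Δ·S = -20.9884.
(2,1): S=181.1160. Δ = (V_up−V_dn)/(S_up−S_dn) = (97.6393−15.4900)/(235.4508−146.7040) = 0.9257. V = [p*·97.6393 + (1−p*)·15.4900]/1.22 = 69.0387. B = V − Δ·S = -98.6130.
(2,2): S=290.6800. Δ = (V_up−V_dn)/(S_up−S_dn) = (240.0725−97.6393)/(377.8840−235.4508) = 1.0000. V = [p*·240.0725 + (1−p*)·97.6393]/1.22 = 177.7198. B = V − Δ·S = -112.9602.
(1,0): S=139.3200. Δ = (V_up−V_dn)/(S_up−S_dn) = (69.0387−10.6238)/(181.1160−112.8492) = 0.8557. V = [p*·69.0387 + (1−p*)·10.6238]/1.22 = 48.7718. B = V − Δ·S = -70.4423.
(1,1): S=223.6000. Δ = (V_up−V_dn)/(S_up−S_dn) = (177.7198−69.0387)/(290.6800−181.1160) = 0.9919. V = [p*·177.7198 + (1−p*)·69.0387]/1.22 = 131.1278. B = V − Δ·S = -90.6704.
(0,0): S=172.0000. Δ = (V_up−V_dn)/(S_up−S_dn) = (131.1278−48.7718)/(223.6000−139.3200) = 0.9772. V = [p*·131.1278 + (1−p*)·48.7718]/1.22 = 96.4606. B = V − Δ·S = -71.6130.
Root portfolio cost Δ·172+B reproduces V0=96.4606.

(0,0): Delta=0.9772 Bond=-71.6130
(1,0): Delta=0.8557 Bond=-70.4423
(1,1): Delta=0.9919 Bond=-90.6704
(2,0): Delta=0.2801 Bond=-20.9884
(2,1): Delta=0.9257 Bond=-98.6130
(2,2): Delta=1.0000 Bond=-112.9602
(3,0): Delta=0.0000 Bond=0.0000
(3,1): Delta=0.3142 Bond=-30.6022
(3,2): Delta=1.0000 Bond=-137.8115
(3,3): Delta=1.0000 Bond=-137.8115
V0=96.4606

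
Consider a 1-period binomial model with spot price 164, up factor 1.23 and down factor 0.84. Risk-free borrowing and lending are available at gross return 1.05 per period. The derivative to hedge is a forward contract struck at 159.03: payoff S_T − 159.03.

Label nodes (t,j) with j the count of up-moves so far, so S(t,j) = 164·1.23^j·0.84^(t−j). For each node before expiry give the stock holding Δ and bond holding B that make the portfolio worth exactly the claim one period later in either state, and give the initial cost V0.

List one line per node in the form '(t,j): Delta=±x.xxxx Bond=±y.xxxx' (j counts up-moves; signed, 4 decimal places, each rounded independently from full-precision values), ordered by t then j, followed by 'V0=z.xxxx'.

(0,0): Delta=1.0000 Bond=-151.4571
V0=12.5429

Under the risk-neutral measure, an up-move has probability p* = (R−d)/(u−d) = 0.5385 and values discount at R = 1.05.
At expiry t=1: V(1,0)=-21.2700, V(1,1)=42.6900
  t=0,j=0: stock 164.0000 → up 201.7200 (V=42.6900), down 137.7600 (V=-21.2700). Price 12.5429; hedge Δ=1.0000, bond B=-151.4571.
Each (Δ,B) replicates both successor values, so the strategy is self-financing and V0 is arbitrage-free.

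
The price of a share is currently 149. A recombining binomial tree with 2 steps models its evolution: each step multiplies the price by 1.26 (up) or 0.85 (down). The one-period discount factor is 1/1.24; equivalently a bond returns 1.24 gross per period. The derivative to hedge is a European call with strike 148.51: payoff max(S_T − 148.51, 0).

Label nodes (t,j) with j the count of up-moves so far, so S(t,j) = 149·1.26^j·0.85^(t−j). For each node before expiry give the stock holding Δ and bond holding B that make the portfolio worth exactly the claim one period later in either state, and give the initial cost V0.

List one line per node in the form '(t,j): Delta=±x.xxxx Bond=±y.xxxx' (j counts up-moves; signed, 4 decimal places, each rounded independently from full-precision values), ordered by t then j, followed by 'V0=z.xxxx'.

(0,0): Delta=0.9737 Bond=-92.6021
(1,0): Delta=0.2132 Bond=-18.5064
(1,1): Delta=1.0000 Bond=-119.7661
V0=52.4776

No-arbitrage ⇒ martingale measure with p* = (R−d)/(u−d) = 0.9512.
At expiry t=2: V(2,0)=0.0000, V(2,1)=11.0690, V(2,2)=88.0424
(1,0): S=126.6500. Δ = (V_up−V_dn)/(S_up−S_dn) = (11.0690−0.0000)/(159.5790−107.6525) = 0.2132. V = [p*·11.0690 + (1−p*)·0.0000]/1.24 = 8.4912. B = V − Δ·S = -18.5064.
(1,1): S=187.7400. Δ = (V_up−V_dn)/(S_up−S_dn) = (88.0424−11.0690)/(236.5524−159.5790) = 1.0000. V = [p*·88.0424 + (1−p*)·11.0690]/1.24 = 67.9739. B = V − Δ·S = -119.7661.
(0,0): S=149.0000. Δ = (V_up−V_dn)/(S_up−S_dn) = (67.9739−8.4912)/(187.7400−126.6500) = 0.9737. V = [p*·67.9739 + (1−p*)·8.4912]/1.24 = 52.4776. B = V − Δ·S = -92.6021.
Self-financing check: at every node Δ·S+B equals the discounted successor values.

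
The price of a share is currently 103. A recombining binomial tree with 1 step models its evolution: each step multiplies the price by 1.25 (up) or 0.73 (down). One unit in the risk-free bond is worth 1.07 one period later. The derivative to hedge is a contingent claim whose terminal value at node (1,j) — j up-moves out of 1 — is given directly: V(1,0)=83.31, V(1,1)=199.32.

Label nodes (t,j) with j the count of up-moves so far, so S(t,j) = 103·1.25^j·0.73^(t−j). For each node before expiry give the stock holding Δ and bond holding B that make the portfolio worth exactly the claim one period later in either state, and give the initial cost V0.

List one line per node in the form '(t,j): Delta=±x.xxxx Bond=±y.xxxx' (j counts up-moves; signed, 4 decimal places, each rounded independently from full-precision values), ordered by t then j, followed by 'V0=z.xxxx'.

The replicating-portfolio and risk-neutral prices coincide; use p* = (1.07−0.73)/(1.25−0.73) = 0.6538 for the latter.
Terminal payoffs: V(1,0)=83.3100, V(1,1)=199.3200
(0,0): S=103.0000. Δ = (V_up−V_dn)/(S_up−S_dn) = (199.3200−83.3100)/(128.7500−75.1900) = 2.1660. V = [p*·199.3200 + (1−p*)·83.3100]/1.07 = 148.7502. B = V − Δ·S = -74.3460.
Each (Δ,B) replicates both successor values, so the strategy is self-financing and V0 is arbitrage-free.

(0,0): Delta=2.1660 Bond=-74.3460
V0=148.7502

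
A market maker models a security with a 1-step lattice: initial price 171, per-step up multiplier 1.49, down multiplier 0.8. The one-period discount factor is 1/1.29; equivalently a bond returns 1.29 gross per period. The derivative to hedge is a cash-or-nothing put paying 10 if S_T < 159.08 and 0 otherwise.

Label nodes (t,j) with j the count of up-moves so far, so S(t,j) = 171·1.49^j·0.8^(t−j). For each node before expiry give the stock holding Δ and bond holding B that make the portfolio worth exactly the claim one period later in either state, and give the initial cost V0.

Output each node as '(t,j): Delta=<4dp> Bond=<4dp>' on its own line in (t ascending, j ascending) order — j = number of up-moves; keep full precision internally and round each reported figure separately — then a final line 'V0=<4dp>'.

(0,0): Delta=-0.0848 Bond=16.7397
V0=2.2469

The replicating-portfolio and risk-neutral prices coincide; use p* = (1.29−0.8)/(1.49−0.8) = 0.7101 for the latter.
At expiry t=1: V(1,0)=10.0000, V(1,1)=0.0000
(0,0): S=171.0000. Δ = (V_up−V_dn)/(S_up−S_dn) = (0.0000−10.0000)/(254.7900−136.8000) = -0.0848. V = [p*·0.0000 + (1−p*)·10.0000]/1.29 = 2.2469. B = V − Δ·S = 16.7397.
Each (Δ,B) replicates both successor values, so the strategy is self-financing and V0 is arbitrage-free.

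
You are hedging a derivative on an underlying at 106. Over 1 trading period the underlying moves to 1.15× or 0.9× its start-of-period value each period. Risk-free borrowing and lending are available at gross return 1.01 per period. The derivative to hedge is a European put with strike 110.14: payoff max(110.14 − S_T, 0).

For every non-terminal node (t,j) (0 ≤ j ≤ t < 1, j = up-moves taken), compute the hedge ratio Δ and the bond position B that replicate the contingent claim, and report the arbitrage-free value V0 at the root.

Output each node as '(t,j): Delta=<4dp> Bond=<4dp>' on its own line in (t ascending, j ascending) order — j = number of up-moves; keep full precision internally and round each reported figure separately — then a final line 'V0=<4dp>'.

(0,0): Delta=-0.5562 Bond=67.1327
V0=8.1727

Risk-neutral probability p* = (R−d)/(u−d) = (1.01−0.9)/(1.15−0.9) = 0.4400.
Payoff layer (t=1): V(1,0)=14.7400, V(1,1)=0.0000
(0,0): S=106.0000. Δ = (V_up−V_dn)/(S_up−S_dn) = (0.0000−14.7400)/(121.9000−95.4000) = -0.5562. V = [p*·0.0000 + (1−p*)·14.7400]/1.01 = 8.1727. B = V − Δ·S = 67.1327.
Each (Δ,B) replicates both successor values, so the strategy is self-financing and V0 is arbitrage-free.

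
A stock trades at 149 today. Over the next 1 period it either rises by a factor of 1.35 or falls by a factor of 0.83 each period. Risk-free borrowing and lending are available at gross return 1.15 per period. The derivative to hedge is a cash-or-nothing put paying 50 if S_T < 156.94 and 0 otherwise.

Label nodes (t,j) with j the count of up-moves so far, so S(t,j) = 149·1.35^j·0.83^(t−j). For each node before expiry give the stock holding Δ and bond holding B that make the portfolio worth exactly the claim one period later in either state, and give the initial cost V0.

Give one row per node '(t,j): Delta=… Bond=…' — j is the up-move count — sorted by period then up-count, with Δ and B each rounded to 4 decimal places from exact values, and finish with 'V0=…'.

Under the risk-neutral measure, an up-move has probability p* = (R−d)/(u−d) = 0.6154 and values discount at R = 1.15.
Terminal values V(1,·): V(1,0)=50.0000, V(1,1)=0.0000
  t=0,j=0: stock 149.0000 → up 201.1500 (V=0.0000), down 123.6700 (V=50.0000). Price 16.7224; hedge Δ=-0.6453, bond B=112.8763.
The time-0 hedge costs 16.7224, which is the no-arbitrage price.

(0,0): Delta=-0.6453 Bond=112.8763
V0=16.7224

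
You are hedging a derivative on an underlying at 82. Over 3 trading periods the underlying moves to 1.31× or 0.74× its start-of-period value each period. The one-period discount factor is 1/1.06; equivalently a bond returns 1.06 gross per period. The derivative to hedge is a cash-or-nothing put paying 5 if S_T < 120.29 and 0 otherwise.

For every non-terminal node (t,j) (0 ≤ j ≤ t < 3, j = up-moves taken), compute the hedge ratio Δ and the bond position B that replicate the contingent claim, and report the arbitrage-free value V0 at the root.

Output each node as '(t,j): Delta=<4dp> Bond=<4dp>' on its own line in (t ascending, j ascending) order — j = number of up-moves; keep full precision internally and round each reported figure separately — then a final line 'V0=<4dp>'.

Under the risk-neutral measure, an up-move has probability p* = (R−d)/(u−d) = 0.5614 and values discount at R = 1.06.
Payoff layer (t=3): V(3,0)=5.0000, V(3,1)=5.0000, V(3,2)=5.0000, V(3,3)=0.0000
(2,0): S=44.9032. Δ = (V_up−V_dn)/(S_up−S_dn) = (5.0000−5.0000)/(58.8232−33.2284) = 0.0000. V = [p*·5.0000 + (1−p*)·5.0000]/1.06 = 4.7170. B = V − Δ·S = 4.7170.
(2,1): S=79.4908. Δ = (V_up−V_dn)/(S_up−S_dn) = (5.0000−5.0000)/(104.1329−58.8232) = 0.0000. V = [p*·5.0000 + (1−p*)·5.0000]/1.06 = 4.7170. B = V − Δ·S = 4.7170.
(2,2): S=140.7202. Δ = (V_up−V_dn)/(S_up−S_dn) = (0.0000−5.0000)/(184.3435−104.1329) = -0.0623. V = [p*·0.0000 + (1−p*)·5.0000]/1.06 = 2.0689. B = V − Δ·S = 10.8408.
(1,0): S=60.6800. Δ = (V_up−V_dn)/(S_up−S_dn) = (4.7170−4.7170)/(79.4908−44.9032) = 0.0000. V = [p*·4.7170 + (1−p*)·4.7170]/1.06 = 4.4500. B = V − Δ·S = 4.4500.
(1,1): S=107.4200. Δ = (V_up−V_dn)/(S_up−S_dn) = (2.0689−4.7170)/(140.7202−79.4908) = -0.0432. V = [p*·2.0689 + (1−p*)·4.7170]/1.06 = 3.0475. B = V − Δ·S = 7.6933.
(0,0): S=82.0000. Δ = (V_up−V_dn)/(S_up−S_dn) = (3.0475−4.4500)/(107.4200−60.6800) = -0.0300. V = [p*·3.0475 + (1−p*)·4.4500]/1.06 = 3.4553. B = V − Δ·S = 5.9158.
The time-0 hedge costs 3.4553, which is the no-arbitrage price.

(0,0): Delta=-0.0300 Bond=5.9158
(1,0): Delta=0.0000 Bond=4.4500
(1,1): Delta=-0.0432 Bond=7.6933
(2,0): Delta=0.0000 Bond=4.7170
(2,1): Delta=0.0000 Bond=4.7170
(2,2): Delta=-0.0623 Bond=10.8408
V0=3.4553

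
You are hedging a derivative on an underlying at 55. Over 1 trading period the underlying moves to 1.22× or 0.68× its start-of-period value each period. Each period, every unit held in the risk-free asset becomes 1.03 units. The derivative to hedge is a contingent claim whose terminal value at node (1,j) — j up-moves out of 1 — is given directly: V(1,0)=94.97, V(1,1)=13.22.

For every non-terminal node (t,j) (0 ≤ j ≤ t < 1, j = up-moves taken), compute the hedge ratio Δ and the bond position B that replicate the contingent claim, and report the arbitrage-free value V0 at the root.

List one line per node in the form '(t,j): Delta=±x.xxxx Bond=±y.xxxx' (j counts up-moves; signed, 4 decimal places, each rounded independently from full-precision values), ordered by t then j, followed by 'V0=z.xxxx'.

The replicating-portfolio and risk-neutral prices coincide; use p* = (1.03−0.68)/(1.22−0.68) = 0.6481 for the latter.
At expiry t=1: V(1,0)=94.9700, V(1,1)=13.2200
(0,0): S=55.0000. Δ = (V_up−V_dn)/(S_up−S_dn) = (13.2200−94.9700)/(67.1000−37.4000) = -2.7525. V = [p*·13.2200 + (1−p*)·94.9700]/1.03 = 40.7611. B = V − Δ·S = 192.1499.
Check: Δ(0,0)·S0 + B(0,0) = 40.7611 = V0.

(0,0): Delta=-2.7525 Bond=192.1499
V0=40.7611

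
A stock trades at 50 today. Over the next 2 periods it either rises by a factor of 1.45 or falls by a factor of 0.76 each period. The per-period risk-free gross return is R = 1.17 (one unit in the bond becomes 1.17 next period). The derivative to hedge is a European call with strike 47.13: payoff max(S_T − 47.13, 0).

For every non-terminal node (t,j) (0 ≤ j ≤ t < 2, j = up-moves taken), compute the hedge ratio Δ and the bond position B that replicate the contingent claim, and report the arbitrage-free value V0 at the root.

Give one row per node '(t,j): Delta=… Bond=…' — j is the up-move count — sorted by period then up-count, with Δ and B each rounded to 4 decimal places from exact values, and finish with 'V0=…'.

(0,0): Delta=0.8165 Bond=-23.0602
(1,0): Delta=0.3040 Bond=-7.5030
(1,1): Delta=1.0000 Bond=-40.2821
V0=17.7663

Under the risk-neutral measure, an up-move has probability p* = (R−d)/(u−d) = 0.5942 and values discount at R = 1.17.
At expiry t=2: V(2,0)=0.0000, V(2,1)=7.9700, V(2,2)=57.9950
(1,0): S=38.0000. Δ = (V_up−V_dn)/(S_up−S_dn) = (7.9700−0.0000)/(55.1000−28.8800) = 0.3040. V = [p*·7.9700 + (1−p*)·0.0000]/1.17 = 4.0477. B = V − Δ·S = -7.5030.
(1,1): S=72.5000. Δ = (V_up−V_dn)/(S_up−S_dn) = (57.9950−7.9700)/(105.1250−55.1000) = 1.0000. V = [p*·57.9950 + (1−p*)·7.9700]/1.17 = 32.2179. B = V − Δ·S = -40.2821.
(0,0): S=50.0000. Δ = (V_up−V_dn)/(S_up−S_dn) = (32.2179−4.0477)/(72.5000−38.0000) = 0.8165. V = [p*·32.2179 + (1−p*)·4.0477]/1.17 = 17.7663. B = V − Δ·S = -23.0602.
Check: Δ(0,0)·S0 + B(0,0) = 17.7663 = V0.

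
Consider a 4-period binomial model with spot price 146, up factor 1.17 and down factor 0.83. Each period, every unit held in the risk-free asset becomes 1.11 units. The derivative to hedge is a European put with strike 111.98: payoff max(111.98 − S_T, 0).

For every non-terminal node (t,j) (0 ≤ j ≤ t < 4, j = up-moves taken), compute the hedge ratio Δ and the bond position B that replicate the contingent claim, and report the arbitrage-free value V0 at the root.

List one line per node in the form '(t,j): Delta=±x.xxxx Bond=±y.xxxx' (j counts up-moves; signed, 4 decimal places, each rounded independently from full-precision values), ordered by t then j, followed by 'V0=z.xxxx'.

No-arbitrage ⇒ martingale measure with p* = (R−d)/(u−d) = 0.8235.
Payoff layer (t=4): V(4,0)=42.6909, V(4,1)=14.3073, V(4,2)=0.0000, V(4,3)=0.0000, V(4,4)=0.0000
Node (3,0) S=83.4809: V=(p*·14.3073+(1−p*)·42.6909)/1.11=17.4020; Δ=(14.3073−42.6909)/(97.6727−69.2891)=-1.0000; B=V−Δ·S=100.8829
Node (3,1) S=117.6779: V=(p*·0.0000+(1−p*)·14.3073)/1.11=2.2746; Δ=(0.0000−14.3073)/(137.6831−97.6727)=-0.3576; B=V−Δ·S=44.3550
Node (3,2) S=165.8833: V=(p*·0.0000+(1−p*)·0.0000)/1.11=0.0000; Δ=(0.0000−0.0000)/(194.0835−137.6831)=0.0000; B=V−Δ·S=0.0000
Node (3,3) S=233.8355: V=(p*·0.0000+(1−p*)·0.0000)/1.11=0.0000; Δ=(0.0000−0.0000)/(273.5875−194.0835)=0.0000; B=V−Δ·S=0.0000
Node (2,0) S=100.5794: V=(p*·2.2746+(1−p*)·17.4020)/1.11=4.4542; Δ=(2.2746−17.4020)/(117.6779−83.4809)=-0.4424; B=V−Δ·S=48.9464
Node (2,1) S=141.7806: V=(p*·0.0000+(1−p*)·2.2746)/1.11=0.3616; Δ=(0.0000−2.2746)/(165.8833−117.6779)=-0.0472; B=V−Δ·S=7.0517
Node (2,2) S=199.8594: V=(p*·0.0000+(1−p*)·0.0000)/1.11=0.0000; Δ=(0.0000−0.0000)/(233.8355−165.8833)=0.0000; B=V−Δ·S=0.0000
Node (1,0) S=121.1800: V=(p*·0.3616+(1−p*)·4.4542)/1.11=0.9764; Δ=(0.3616−4.4542)/(141.7806−100.5794)=-0.0993; B=V−Δ·S=13.0134
Node (1,1) S=170.8200: V=(p*·0.0000+(1−p*)·0.3616)/1.11=0.0575; Δ=(0.0000−0.3616)/(199.8594−141.7806)=-0.0062; B=V−Δ·S=1.1211
Node (0,0) S=146.0000: V=(p*·0.0575+(1−p*)·0.9764)/1.11=0.1979; Δ=(0.0575−0.9764)/(170.8200−121.1800)=-0.0185; B=V−Δ·S=2.9007
The time-0 hedge costs 0.1979, which is the no-arbitrage price.

(0,0): Delta=-0.0185 Bond=2.9007
(1,0): Delta=-0.0993 Bond=13.0134
(1,1): Delta=-0.0062 Bond=1.1211
(2,0): Delta=-0.4424 Bond=48.9464
(2,1): Delta=-0.0472 Bond=7.0517
(2,2): Delta=0.0000 Bond=0.0000
(3,0): Delta=-1.0000 Bond=100.8829
(3,1): Delta=-0.3576 Bond=44.3550
(3,2): Delta=0.0000 Bond=0.0000
(3,3): Delta=0.0000 Bond=0.0000
V0=0.1979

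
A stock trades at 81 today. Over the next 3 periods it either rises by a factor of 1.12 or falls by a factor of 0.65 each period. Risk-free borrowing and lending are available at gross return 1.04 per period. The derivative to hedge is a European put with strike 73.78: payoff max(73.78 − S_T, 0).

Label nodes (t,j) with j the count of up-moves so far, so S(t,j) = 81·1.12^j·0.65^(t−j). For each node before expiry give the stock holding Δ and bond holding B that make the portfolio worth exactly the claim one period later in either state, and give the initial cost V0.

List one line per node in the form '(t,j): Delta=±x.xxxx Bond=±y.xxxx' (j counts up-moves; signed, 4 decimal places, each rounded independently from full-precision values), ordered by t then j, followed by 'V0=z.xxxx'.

No-arbitrage ⇒ martingale measure with p* = (R−d)/(u−d) = 0.8298.
At expiry t=3: V(3,0)=51.5354, V(3,1)=35.4508, V(3,2)=7.7358, V(3,3)=0.0000
  t=2,j=0: stock 34.2225 → up 38.3292 (V=35.4508), down 22.2446 (V=51.5354). Price 36.7198; hedge Δ=-1.0000, bond B=70.9423.
  t=2,j=1: stock 58.9680 → up 66.0442 (V=7.7358), down 38.3292 (V=35.4508). Price 11.9743; hedge Δ=-1.0000, bond B=70.9423.
  t=2,j=2: stock 101.6064 → up 113.7992 (V=0.0000), down 66.0442 (V=7.7358). Price 1.2661; hedge Δ=-0.1620, bond B=17.7253.
  t=1,j=0: stock 52.6500 → up 58.9680 (V=11.9743), down 34.2225 (V=36.7198). Price 15.5638; hedge Δ=-1.0000, bond B=68.2138.
  t=1,j=1: stock 90.7200 → up 101.6064 (V=1.2661), down 58.9680 (V=11.9743). Price 2.9700; hedge Δ=-0.2511, bond B=25.7534.
  t=0,j=0: stock 81.0000 → up 90.7200 (V=2.9700), down 52.6500 (V=15.5638). Price 4.9169; hedge Δ=-0.3308, bond B=31.7122.
Each (Δ,B) replicates both successor values, so the strategy is self-financing and V0 is arbitrage-free.

(0,0): Delta=-0.3308 Bond=31.7122
(1,0): Delta=-1.0000 Bond=68.2138
(1,1): Delta=-0.2511 Bond=25.7534
(2,0): Delta=-1.0000 Bond=70.9423
(2,1): Delta=-1.0000 Bond=70.9423
(2,2): Delta=-0.1620 Bond=17.7253
V0=4.9169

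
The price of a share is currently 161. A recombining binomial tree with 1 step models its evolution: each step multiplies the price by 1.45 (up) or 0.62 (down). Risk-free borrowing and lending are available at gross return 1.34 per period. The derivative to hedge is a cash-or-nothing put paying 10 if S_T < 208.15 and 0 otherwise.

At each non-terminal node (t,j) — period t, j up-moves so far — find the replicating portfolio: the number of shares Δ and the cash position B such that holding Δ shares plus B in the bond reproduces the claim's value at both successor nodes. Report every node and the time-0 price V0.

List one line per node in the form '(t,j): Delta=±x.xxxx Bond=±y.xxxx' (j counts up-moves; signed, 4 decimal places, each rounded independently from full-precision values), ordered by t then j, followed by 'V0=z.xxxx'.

Under the risk-neutral measure, an up-move has probability p* = (R−d)/(u−d) = 0.8675 and values discount at R = 1.34.
Payoff layer (t=1): V(1,0)=10.0000, V(1,1)=0.0000
Node (0,0) S=161.0000: V=(p*·0.0000+(1−p*)·10.0000)/1.34=0.9890; Δ=(0.0000−10.0000)/(233.4500−99.8200)=-0.0748; B=V−Δ·S=13.0372
Root portfolio cost Δ·161+B reproduces V0=0.9890.

(0,0): Delta=-0.0748 Bond=13.0372
V0=0.9890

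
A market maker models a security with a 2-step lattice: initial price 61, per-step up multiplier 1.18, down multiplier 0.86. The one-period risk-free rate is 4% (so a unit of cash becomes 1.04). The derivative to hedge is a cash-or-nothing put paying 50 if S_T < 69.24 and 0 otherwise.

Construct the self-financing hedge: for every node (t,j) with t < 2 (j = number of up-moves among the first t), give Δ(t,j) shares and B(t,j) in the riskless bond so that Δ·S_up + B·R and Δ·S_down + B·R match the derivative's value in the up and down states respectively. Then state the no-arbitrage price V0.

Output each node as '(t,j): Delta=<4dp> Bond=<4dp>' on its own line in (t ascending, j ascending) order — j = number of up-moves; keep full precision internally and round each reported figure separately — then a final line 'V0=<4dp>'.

Since d<R<u, set p* = (R−d)/(u−d) = 0.5625; price each node as the discounted p*-expectation of its children.
Terminal values V(2,·): V(2,0)=50.0000, V(2,1)=50.0000, V(2,2)=0.0000
(1,0): S=52.4600. Δ = (V_up−V_dn)/(S_up−S_dn) = (50.0000−50.0000)/(61.9028−45.1156) = 0.0000. V = [p*·50.0000 + (1−p*)·50.0000]/1.04 = 48.0769. B = V − Δ·S = 48.0769.
(1,1): S=71.9800. Δ = (V_up−V_dn)/(S_up−S_dn) = (0.0000−50.0000)/(84.9364−61.9028) = -2.1707. V = [p*·0.0000 + (1−p*)·50.0000]/1.04 = 21.0337. B = V − Δ·S = 177.2837.
(0,0): S=61.0000. Δ = (V_up−V_dn)/(S_up−S_dn) = (21.0337−48.0769)/(71.9800−52.4600) = -1.3854. V = [p*·21.0337 + (1−p*)·48.0769]/1.04 = 31.6010. B = V − Δ·S = 116.1113.
Self-financing check: at every node Δ·S+B equals the discounted successor values.

(0,0): Delta=-1.3854 Bond=116.1113
(1,0): Delta=0.0000 Bond=48.0769
(1,1): Delta=-2.1707 Bond=177.2837
V0=31.6010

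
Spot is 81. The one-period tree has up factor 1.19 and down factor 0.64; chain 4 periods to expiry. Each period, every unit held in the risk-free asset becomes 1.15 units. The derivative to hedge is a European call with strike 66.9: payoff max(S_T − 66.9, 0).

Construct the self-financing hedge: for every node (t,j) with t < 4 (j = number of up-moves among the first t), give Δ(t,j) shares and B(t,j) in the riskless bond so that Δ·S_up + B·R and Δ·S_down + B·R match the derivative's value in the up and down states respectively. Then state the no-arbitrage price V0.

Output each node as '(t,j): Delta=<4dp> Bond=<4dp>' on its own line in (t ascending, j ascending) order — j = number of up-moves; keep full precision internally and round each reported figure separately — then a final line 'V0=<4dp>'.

Since d<R<u, set p* = (R−d)/(u−d) = 0.9273; price each node as the discounted p*-expectation of its children.
At expiry t=4: V(4,0)=0.0000, V(4,1)=0.0000, V(4,2)=0.0000, V(4,3)=20.4586, V(4,4)=95.5325
Node (3,0) S=21.2337: V=(p*·0.0000+(1−p*)·0.0000)/1.15=0.0000; Δ=(0.0000−0.0000)/(25.2681−13.5895)=0.0000; B=V−Δ·S=0.0000
Node (3,1) S=39.4813: V=(p*·0.0000+(1−p*)·0.0000)/1.15=0.0000; Δ=(0.0000−0.0000)/(46.9828−25.2681)=0.0000; B=V−Δ·S=0.0000
Node (3,2) S=73.4106: V=(p*·20.4586+(1−p*)·0.0000)/1.15=16.4963; Δ=(20.4586−0.0000)/(87.3586−46.9828)=0.5067; B=V−Δ·S=-20.7012
Node (3,3) S=136.4979: V=(p*·95.5325+(1−p*)·20.4586)/1.15=78.3240; Δ=(95.5325−20.4586)/(162.4325−87.3586)=1.0000; B=V−Δ·S=-58.1739
Node (2,0) S=33.1776: V=(p*·0.0000+(1−p*)·0.0000)/1.15=0.0000; Δ=(0.0000−0.0000)/(39.4813−21.2337)=0.0000; B=V−Δ·S=0.0000
Node (2,1) S=61.6896: V=(p*·16.4963+(1−p*)·0.0000)/1.15=13.3014; Δ=(16.4963−0.0000)/(73.4106−39.4813)=0.4862; B=V−Δ·S=-16.6919
Node (2,2) S=114.7041: V=(p*·78.3240+(1−p*)·16.4963)/1.15=64.1977; Δ=(78.3240−16.4963)/(136.4979−73.4106)=0.9800; B=V−Δ·S=-48.2162
Node (1,0) S=51.8400: V=(p*·13.3014+(1−p*)·0.0000)/1.15=10.7252; Δ=(13.3014−0.0000)/(61.6896−33.1776)=0.4665; B=V−Δ·S=-13.4591
Node (1,1) S=96.3900: V=(p*·64.1977+(1−p*)·13.3014)/1.15=52.6054; Δ=(64.1977−13.3014)/(114.7041−61.6896)=0.9600; B=V−Δ·S=-39.9335
Node (0,0) S=81.0000: V=(p*·52.6054+(1−p*)·10.7252)/1.15=43.0953; Δ=(52.6054−10.7252)/(96.3900−51.8400)=0.9401; B=V−Δ·S=-33.0505
The time-0 hedge costs 43.0953, which is the no-arbitrage price.

(0,0): Delta=0.9401 Bond=-33.0505
(1,0): Delta=0.4665 Bond=-13.4591
(1,1): Delta=0.9600 Bond=-39.9335
(2,0): Delta=0.0000 Bond=0.0000
(2,1): Delta=0.4862 Bond=-16.6919
(2,2): Delta=0.9800 Bond=-48.2162
(3,0): Delta=0.0000 Bond=0.0000
(3,1): Delta=0.0000 Bond=0.0000
(3,2): Delta=0.5067 Bond=-20.7012
(3,3): Delta=1.0000 Bond=-58.1739
V0=43.0953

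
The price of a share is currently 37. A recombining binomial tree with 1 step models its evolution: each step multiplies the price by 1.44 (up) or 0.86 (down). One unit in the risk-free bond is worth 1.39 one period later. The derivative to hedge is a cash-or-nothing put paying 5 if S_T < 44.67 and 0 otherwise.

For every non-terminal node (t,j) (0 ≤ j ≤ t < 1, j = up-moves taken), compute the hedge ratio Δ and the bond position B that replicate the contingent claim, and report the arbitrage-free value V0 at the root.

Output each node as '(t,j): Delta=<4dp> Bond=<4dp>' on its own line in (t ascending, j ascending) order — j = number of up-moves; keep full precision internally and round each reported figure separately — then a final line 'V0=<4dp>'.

(0,0): Delta=-0.2330 Bond=8.9308
V0=0.3101

Risk-neutral probability p* = (R−d)/(u−d) = (1.39−0.86)/(1.44−0.86) = 0.9138.
Payoff layer (t=1): V(1,0)=5.0000, V(1,1)=0.0000
(0,0): S=37.0000. Δ = (V_up−V_dn)/(S_up−S_dn) = (0.0000−5.0000)/(53.2800−31.8200) = -0.2330. V = [p*·0.0000 + (1−p*)·5.0000]/1.39 = 0.3101. B = V − Δ·S = 8.9308.
Each (Δ,B) replicates both successor values, so the strategy is self-financing and V0 is arbitrage-free.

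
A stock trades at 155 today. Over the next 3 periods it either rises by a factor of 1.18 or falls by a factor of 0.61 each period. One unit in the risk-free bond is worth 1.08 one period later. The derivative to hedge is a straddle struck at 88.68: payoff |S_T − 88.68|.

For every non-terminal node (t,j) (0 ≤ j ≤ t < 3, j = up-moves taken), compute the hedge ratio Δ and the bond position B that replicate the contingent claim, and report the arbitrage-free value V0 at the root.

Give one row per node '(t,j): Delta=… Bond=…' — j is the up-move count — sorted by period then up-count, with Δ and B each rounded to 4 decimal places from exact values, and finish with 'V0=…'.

(0,0): Delta=0.8646 Bond=-46.4528
(1,0): Delta=0.2175 Bond=11.0098
(1,1): Delta=0.9357 Bond=-63.1859
(2,0): Delta=-1.0000 Bond=82.1111
(2,1): Delta=0.3514 Bond=-3.0499
(2,2): Delta=1.0000 Bond=-82.1111
V0=87.5545

The replicating-portfolio and risk-neutral prices coincide; use p* = (1.08−0.61)/(1.18−0.61) = 0.8246 for the latter.
Terminal payoffs: V(3,0)=53.4979, V(3,1)=20.6229, V(3,2)=42.9714, V(3,3)=165.9900
Node (2,0) S=57.6755: V=(p*·20.6229+(1−p*)·53.4979)/1.08=24.4356; Δ=(20.6229−53.4979)/(68.0571−35.1821)=-1.0000; B=V−Δ·S=82.1111
Node (2,1) S=111.5690: V=(p*·42.9714+(1−p*)·20.6229)/1.08=36.1580; Δ=(42.9714−20.6229)/(131.6514−68.0571)=0.3514; B=V−Δ·S=-3.0499
Node (2,2) S=215.8220: V=(p*·165.9900+(1−p*)·42.9714)/1.08=133.7109; Δ=(165.9900−42.9714)/(254.6700−131.6514)=1.0000; B=V−Δ·S=-82.1111
Node (1,0) S=94.5500: V=(p*·36.1580+(1−p*)·24.4356)/1.08=31.5754; Δ=(36.1580−24.4356)/(111.5690−57.6755)=0.2175; B=V−Δ·S=11.0098
Node (1,1) S=182.9000: V=(p*·133.7109+(1−p*)·36.1580)/1.08=107.9596; Δ=(133.7109−36.1580)/(215.8220−111.5690)=0.9357; B=V−Δ·S=-63.1859
Node (0,0) S=155.0000: V=(p*·107.9596+(1−p*)·31.5754)/1.08=87.5545; Δ=(107.9596−31.5754)/(182.9000−94.5500)=0.8646; B=V−Δ·S=-46.4528
Each (Δ,B) replicates both successor values, so the strategy is self-financing and V0 is arbitrage-free.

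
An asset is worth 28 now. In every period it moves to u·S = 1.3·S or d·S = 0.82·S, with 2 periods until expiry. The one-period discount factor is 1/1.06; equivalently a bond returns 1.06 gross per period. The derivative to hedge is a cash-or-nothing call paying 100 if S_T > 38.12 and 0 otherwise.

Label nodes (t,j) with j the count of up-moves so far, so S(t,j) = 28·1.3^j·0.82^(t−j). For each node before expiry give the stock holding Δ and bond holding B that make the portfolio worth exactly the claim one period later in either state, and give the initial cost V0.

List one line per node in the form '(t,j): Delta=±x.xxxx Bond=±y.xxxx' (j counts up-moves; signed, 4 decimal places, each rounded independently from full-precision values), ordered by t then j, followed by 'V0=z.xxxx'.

(0,0): Delta=3.5097 Bond=-76.0205
(1,0): Delta=0.0000 Bond=0.0000
(1,1): Delta=5.7234 Bond=-161.1635
V0=22.2499

No-arbitrage ⇒ martingale measure with p* = (R−d)/(u−d) = 0.5000.
Terminal payoffs: V(2,0)=0.0000, V(2,1)=0.0000, V(2,2)=100.0000
  t=1,j=0: stock 22.9600 → up 29.8480 (V=0.0000), down 18.8272 (V=0.0000). Price 0.0000; hedge Δ=0.0000, bond B=0.0000.
  t=1,j=1: stock 36.4000 → up 47.3200 (V=100.0000), down 29.8480 (V=0.0000). Price 47.1698; hedge Δ=5.7234, bond B=-161.1635.
  t=0,j=0: stock 28.0000 → up 36.4000 (V=47.1698), down 22.9600 (V=0.0000). Price 22.2499; hedge Δ=3.5097, bond B=-76.0205.
The time-0 hedge costs 22.2499, which is the no-arbitrage price.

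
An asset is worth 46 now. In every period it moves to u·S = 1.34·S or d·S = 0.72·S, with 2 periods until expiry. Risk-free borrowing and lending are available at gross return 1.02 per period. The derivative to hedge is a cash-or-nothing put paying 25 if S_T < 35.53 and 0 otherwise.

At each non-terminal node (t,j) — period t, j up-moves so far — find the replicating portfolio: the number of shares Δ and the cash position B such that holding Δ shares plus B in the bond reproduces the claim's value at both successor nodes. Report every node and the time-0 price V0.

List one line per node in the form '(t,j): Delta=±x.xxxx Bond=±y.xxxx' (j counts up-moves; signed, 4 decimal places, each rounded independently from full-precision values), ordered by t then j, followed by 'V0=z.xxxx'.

The replicating-portfolio and risk-neutral prices coincide; use p* = (1.02−0.72)/(1.34−0.72) = 0.4839 for the latter.
At expiry t=2: V(2,0)=25.0000, V(2,1)=0.0000, V(2,2)=0.0000
Node (1,0) S=33.1200: V=(p*·0.0000+(1−p*)·25.0000)/1.02=12.6502; Δ=(0.0000−25.0000)/(44.3808−23.8464)=-1.2175; B=V−Δ·S=52.9728
Node (1,1) S=61.6400: V=(p*·0.0000+(1−p*)·0.0000)/1.02=0.0000; Δ=(0.0000−0.0000)/(82.5976−44.3808)=0.0000; B=V−Δ·S=0.0000
Node (0,0) S=46.0000: V=(p*·0.0000+(1−p*)·12.6502)/1.02=6.4011; Δ=(0.0000−12.6502)/(61.6400−33.1200)=-0.4436; B=V−Δ·S=26.8047
Check: Δ(0,0)·S0 + B(0,0) = 6.4011 = V0.

(0,0): Delta=-0.4436 Bond=26.8047
(1,0): Delta=-1.2175 Bond=52.9728
(1,1): Delta=0.0000 Bond=0.0000
V0=6.4011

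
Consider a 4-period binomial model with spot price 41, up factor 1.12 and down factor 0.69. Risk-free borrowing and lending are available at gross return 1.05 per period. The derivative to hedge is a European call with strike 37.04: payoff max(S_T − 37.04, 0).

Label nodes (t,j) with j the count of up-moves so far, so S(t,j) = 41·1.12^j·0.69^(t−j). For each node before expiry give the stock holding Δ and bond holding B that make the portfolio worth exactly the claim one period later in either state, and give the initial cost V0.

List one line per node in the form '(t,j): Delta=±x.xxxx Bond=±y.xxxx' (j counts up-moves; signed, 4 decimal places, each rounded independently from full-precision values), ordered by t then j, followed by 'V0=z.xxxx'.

(0,0): Delta=0.7576 Bond=-19.1046
(1,0): Delta=0.1414 Bond=-2.6285
(1,1): Delta=0.8314 Bond=-23.4492
(2,0): Delta=0.0000 Bond=0.0000
(2,1): Delta=0.1583 Bond=-3.2966
(2,2): Delta=0.9120 Bond=-28.7682
(3,0): Delta=0.0000 Bond=0.0000
(3,1): Delta=0.0000 Bond=0.0000
(3,2): Delta=0.1773 Bond=-4.1345
(3,3): Delta=1.0000 Bond=-35.2762
V0=11.9552

No-arbitrage ⇒ martingale measure with p* = (R−d)/(u−d) = 0.8372.
Terminal values V(4,·): V(4,0)=0.0000, V(4,1)=0.0000, V(4,2)=0.0000, V(4,3)=2.7054, V(4,4)=27.4743
Node (3,0) S=13.4689: V=(p*·0.0000+(1−p*)·0.0000)/1.05=0.0000; Δ=(0.0000−0.0000)/(15.0851−9.2935)=0.0000; B=V−Δ·S=0.0000
Node (3,1) S=21.8625: V=(p*·0.0000+(1−p*)·0.0000)/1.05=0.0000; Δ=(0.0000−0.0000)/(24.4860−15.0851)=0.0000; B=V−Δ·S=0.0000
Node (3,2) S=35.4870: V=(p*·2.7054+(1−p*)·0.0000)/1.05=2.1571; Δ=(2.7054−0.0000)/(39.7454−24.4860)=0.1773; B=V−Δ·S=-4.1345
Node (3,3) S=57.6020: V=(p*·27.4743+(1−p*)·2.7054)/1.05=22.3259; Δ=(27.4743−2.7054)/(64.5143−39.7454)=1.0000; B=V−Δ·S=-35.2762
Node (2,0) S=19.5201: V=(p*·0.0000+(1−p*)·0.0000)/1.05=0.0000; Δ=(0.0000−0.0000)/(21.8625−13.4689)=0.0000; B=V−Δ·S=0.0000
Node (2,1) S=31.6848: V=(p*·2.1571+(1−p*)·0.0000)/1.05=1.7200; Δ=(2.1571−0.0000)/(35.4870−21.8625)=0.1583; B=V−Δ·S=-3.2966
Node (2,2) S=51.4304: V=(p*·22.3259+(1−p*)·2.1571)/1.05=18.1358; Δ=(22.3259−2.1571)/(57.6020−35.4870)=0.9120; B=V−Δ·S=-28.7682
Node (1,0) S=28.2900: V=(p*·1.7200+(1−p*)·0.0000)/1.05=1.3714; Δ=(1.7200−0.0000)/(31.6848−19.5201)=0.1414; B=V−Δ·S=-2.6285
Node (1,1) S=45.9200: V=(p*·18.1358+(1−p*)·1.7200)/1.05=14.7271; Δ=(18.1358−1.7200)/(51.4304−31.6848)=0.8314; B=V−Δ·S=-23.4492
Node (0,0) S=41.0000: V=(p*·14.7271+(1−p*)·1.3714)/1.05=11.9552; Δ=(14.7271−1.3714)/(45.9200−28.2900)=0.7576; B=V−Δ·S=-19.1046
The time-0 hedge costs 11.9552, which is the no-arbitrage price.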